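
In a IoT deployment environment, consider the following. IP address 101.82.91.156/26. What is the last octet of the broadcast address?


Given: IP = 101.82.91.156, prefix = /26
Host bits = 32 - 26 = 6
Network last octet = 156 AND mask = 128
Host part size = 2^6 - 1 = 63
Broadcast last octet = 128 OR 63 = 191

191


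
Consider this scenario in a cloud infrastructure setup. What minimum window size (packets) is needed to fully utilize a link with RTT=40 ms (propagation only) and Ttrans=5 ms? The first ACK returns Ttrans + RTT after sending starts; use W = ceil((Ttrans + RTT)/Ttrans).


Given: Ttrans = 5 ms, RTT = 40 ms (= 2 * Tprop, Tprop = 20 ms)
Time until first ACK returns = Ttrans + RTT = 5 + 40 = 45 ms
Need W * Ttrans >= Ttrans + RTT  ->  W >= (Ttrans + RTT) / Ttrans
(Ttrans + RTT) / Ttrans = 45 / 5 = 9
W_min = ceil(9) = 9

9


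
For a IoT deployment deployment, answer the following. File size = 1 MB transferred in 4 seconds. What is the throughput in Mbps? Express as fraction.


Given: file = 1 MB, time = 4 s
File in Mb = 1 * 8 = 8 Mb
Throughput = 8 / 4 Mbps
Throughput = 2 Mbps

2


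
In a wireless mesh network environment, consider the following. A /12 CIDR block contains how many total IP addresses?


Given: CIDR prefix /12
Host bits = 32 - 12 = 20
Total addresses = 2^20 = 1048576

1048576


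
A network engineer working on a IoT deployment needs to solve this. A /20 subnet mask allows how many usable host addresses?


Given: subnet mask /20
Host bits = 32 - 20 = 12
Total addresses = 2^12 = 4096
Usable hosts = 4096 - 2 (network + broadcast) = 4094

4094


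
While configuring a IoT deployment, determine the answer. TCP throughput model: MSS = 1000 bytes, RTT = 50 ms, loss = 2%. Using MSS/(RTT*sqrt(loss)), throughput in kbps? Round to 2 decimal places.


Given: MSS = 1000 bytes, RTT = 50 ms, loss = 2%
RTT in seconds = 50 / 1000 = 0.05
Loss rate = 2% = 0.02
sqrt(loss) = sqrt(0.02) = 0.141421356237
Throughput (bytes/s) = 1000 / (0.05 * 0.141421356237) = 141421.3562
Throughput (kbps) = 141421.3562 * 8 / 1000 = 1131.370850 -> 1131.37 kbps (2 dp)

1131.37


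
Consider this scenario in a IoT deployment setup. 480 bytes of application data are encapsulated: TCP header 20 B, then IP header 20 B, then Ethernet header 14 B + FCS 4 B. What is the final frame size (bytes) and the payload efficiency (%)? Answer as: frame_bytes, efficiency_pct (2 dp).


TCP segment = 480 + 20 = 500 B
IP packet = 500 + 20 = 520 B
Ethernet frame = 520 + 14 + 4 = 538 B
Efficiency = app / frame = 480 / 538 = 0.892193 = 89.2193% -> 89.22% (2 dp)

538, 89.22


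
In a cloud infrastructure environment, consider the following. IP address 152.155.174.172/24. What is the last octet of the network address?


Given: IP = 152.155.174.172, prefix = /24
Subnet mask = 255.255.255.0
Last octet of IP: 172
Last octet of mask: 0
Network last octet = 172 AND 0 = 0

0


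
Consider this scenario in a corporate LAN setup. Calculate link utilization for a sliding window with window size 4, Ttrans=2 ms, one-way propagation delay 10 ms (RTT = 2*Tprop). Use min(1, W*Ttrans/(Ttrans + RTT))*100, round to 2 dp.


Given: W = 4, Ttrans = 2 ms, RTT = 20 ms (= 2 * Tprop, Tprop = 10 ms)
Cycle time = Ttrans + RTT = 2 + 20 = 22 ms (first packet sent until its ACK returns)
W * Ttrans = 4 * 2 = 8 ms of sending per cycle
W * Ttrans / (Ttrans + RTT) = 8 / 22 = 0.363636
U = min(1, 0.363636) = 0.363636
U% = 36.36%

36.36


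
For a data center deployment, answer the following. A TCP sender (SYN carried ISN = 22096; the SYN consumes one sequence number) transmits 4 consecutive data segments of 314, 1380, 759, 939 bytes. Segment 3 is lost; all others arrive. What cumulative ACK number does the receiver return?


SYN uses sequence number 22096; first data byte = ISN + 1 = 22097.
Segment 1: SEQ = 22097, len = 314 B, covers [22097, 22410]
Segment 2: SEQ = 22411, len = 1380 B, covers [22411, 23790]
Segment 3: SEQ = 23791, len = 759 B, covers [23791, 24549] [LOST]
Segment 4: SEQ = 24550, len = 939 B, covers [24550, 25488]
In-order data received: bytes [22097, 23790] (segments 1..2).
Segment 3 missing -> gap begins at byte 23791; later segments buffered out of order.
Cumulative ACK = next expected in-order byte = 22097 + 314 + 1380 = 23791

23791


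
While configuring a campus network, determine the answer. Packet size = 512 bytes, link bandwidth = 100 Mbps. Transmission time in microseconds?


Given: packet = 512 bytes, bandwidth = 100 Mbps
Packet in bits = 512 * 8 = 4096 bits
Bandwidth = 100 * 10^6 = 100000000 bps
Time = 4096 / 100000000 seconds
Time in us = 4096 * 10^6 / 100000000 = 40.96

40.96


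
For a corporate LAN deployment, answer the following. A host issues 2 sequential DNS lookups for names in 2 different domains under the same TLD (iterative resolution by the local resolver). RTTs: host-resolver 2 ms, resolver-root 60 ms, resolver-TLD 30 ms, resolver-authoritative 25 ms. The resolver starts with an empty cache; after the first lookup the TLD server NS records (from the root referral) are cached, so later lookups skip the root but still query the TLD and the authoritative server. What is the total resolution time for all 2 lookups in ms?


Lookup 1 (cold cache): local + root + TLD + auth = 2 + 60 + 30 + 25 = 117 ms
Lookups 2..2 (TLD NS cached -> skip root; new domain -> still ask TLD and auth): local + TLD + auth = 2 + 30 + 25 = 57 ms each
Remaining 1 lookups: 1 * 57 = 57 ms
Total = 117 + 57 = 174 ms

174


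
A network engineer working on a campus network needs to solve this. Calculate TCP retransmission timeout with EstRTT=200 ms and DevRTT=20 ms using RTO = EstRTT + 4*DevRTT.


Given: EstRTT = 200 ms, DevRTT = 20 ms
Timeout = EstRTT + 4 * DevRTT
4 * DevRTT = 4 * 20 = 80
Timeout = 200 + 80 = 280 ms

280


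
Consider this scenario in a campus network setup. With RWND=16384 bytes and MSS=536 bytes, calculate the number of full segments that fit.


Given: RWND = 16384 bytes, MSS = 536 bytes
Full segments = floor(RWND / MSS)
Full segments = floor(16384 / 536)
Full segments = floor(30.5672) = 30

30


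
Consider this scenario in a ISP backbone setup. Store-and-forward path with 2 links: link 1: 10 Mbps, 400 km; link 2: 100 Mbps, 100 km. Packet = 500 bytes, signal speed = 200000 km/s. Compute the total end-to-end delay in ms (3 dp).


Packet = 500 bytes = 4000 bits. Store-and-forward: sum (t_trans + t_prop) per link.
Link 1: t_trans = 4000/(10*10^6) s = 0.4000 ms; t_prop = 400/200000 s = 2.0000 ms; subtotal = 2.4000 ms
Link 2: t_trans = 4000/(100*10^6) s = 0.0400 ms; t_prop = 100/200000 s = 0.5000 ms; subtotal = 0.5400 ms
End-to-end = 2.4000 + 0.5400 = 2.9400 ms -> 2.940 ms (3 dp)

2.940


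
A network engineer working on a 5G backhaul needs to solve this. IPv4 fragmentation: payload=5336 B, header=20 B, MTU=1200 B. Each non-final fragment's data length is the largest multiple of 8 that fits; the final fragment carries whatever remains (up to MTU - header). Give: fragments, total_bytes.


Max data per non-final fragment = floor((MTU - header)/8)*8 = floor((1200 - 20)/8)*8 = floor(1180/8)*8 = 1176 B
Final fragment needs no 8-byte alignment: it can carry up to MTU - header = 1180 B
Non-final fragments needed = ceil((payload - 1180) / 1176) = ceil(4156/1176) = ceil(3.5340) = 4
Number of fragments = 4 + 1 = 5
Fragment sizes (data): 4 * 1176 B + 632 B (last, 632 <= 1180 OK)
Total bytes sent = payload + n_frags * header = 5336 + 5*20 = 5336 + 100 = 5436 B

5, 5436


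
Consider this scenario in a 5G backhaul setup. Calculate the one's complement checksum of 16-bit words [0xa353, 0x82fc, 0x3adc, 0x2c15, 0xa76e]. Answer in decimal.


Given words: [0xa353, 0x82fc, 0x3adc, 0x2c15, 0xa76e]
Step 1: Sum all words
Raw sum = 41811 + 33532 + 15068 + 11285 + 42862 = 144558
Step 2: Fold carry: (13486 + 2) = 13488
One's complement = ~13488 & 0xFFFF = 52047

52047


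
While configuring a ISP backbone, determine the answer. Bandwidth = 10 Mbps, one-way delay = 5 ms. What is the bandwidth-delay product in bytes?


Given: bandwidth = 10 Mbps, delay = 5 ms
BDP in bits = 10 * 10^6 * 5 / 1000
BDP in bits = 50000
BDP in bytes = 50000 / 8 = 6250

6250


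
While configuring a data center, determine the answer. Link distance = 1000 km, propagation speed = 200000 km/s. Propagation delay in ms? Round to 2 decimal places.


Given: distance = 1000 km, speed = 200000 km/s
Delay = distance / speed = 1000 / 200000 seconds
Delay in ms = 1000 * 1000 / 200000
Delay = 5.0000 ms
Rounded to 2 dp = 5.00 ms

5.00


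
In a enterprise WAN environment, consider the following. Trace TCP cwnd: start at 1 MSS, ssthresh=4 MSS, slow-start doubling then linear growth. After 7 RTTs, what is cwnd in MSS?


RTT 0: cwnd = 1 MSS (initial)
RTT 1: cwnd = 2 MSS (slow start, doubled)
RTT 2: cwnd = 4 MSS (slow start, doubled)
RTT 3: cwnd = 5 MSS (congestion avoidance, +1)
RTT 4: cwnd = 6 MSS (congestion avoidance, +1)
RTT 5: cwnd = 7 MSS (congestion avoidance, +1)
RTT 6: cwnd = 8 MSS (congestion avoidance, +1)
RTT 7: cwnd = 9 MSS (congestion avoidance, +1)

9


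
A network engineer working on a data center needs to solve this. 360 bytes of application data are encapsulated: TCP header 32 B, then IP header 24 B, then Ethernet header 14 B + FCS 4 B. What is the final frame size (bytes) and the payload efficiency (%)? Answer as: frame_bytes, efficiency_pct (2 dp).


TCP segment = 360 + 32 = 392 B
IP packet = 392 + 24 = 416 B
Ethernet frame = 416 + 14 + 4 = 434 B
Efficiency = app / frame = 360 / 434 = 0.829493 = 82.9493% -> 82.95% (2 dp)

434, 82.95


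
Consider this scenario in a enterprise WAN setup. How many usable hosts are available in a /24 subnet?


Given: subnet mask /24
Host bits = 32 - 24 = 8
Total addresses = 2^8 = 256
Usable hosts = 256 - 2 (network + broadcast) = 254

254


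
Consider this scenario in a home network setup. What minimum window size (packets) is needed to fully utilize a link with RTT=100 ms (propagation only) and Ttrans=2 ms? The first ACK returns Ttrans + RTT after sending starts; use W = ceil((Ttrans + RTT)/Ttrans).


Given: Ttrans = 2 ms, RTT = 100 ms (= 2 * Tprop, Tprop = 50 ms)
Time until first ACK returns = Ttrans + RTT = 2 + 100 = 102 ms
Need W * Ttrans >= Ttrans + RTT  ->  W >= (Ttrans + RTT) / Ttrans
(Ttrans + RTT) / Ttrans = 102 / 2 = 51
W_min = ceil(51) = 51

51


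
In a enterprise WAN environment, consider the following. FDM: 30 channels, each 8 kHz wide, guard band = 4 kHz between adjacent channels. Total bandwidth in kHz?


Given: 30 channels, 8 kHz each, guard = 4 kHz
Channel bandwidth = 30 * 8 = 240 kHz
Guard bands = 29 gaps * 4 kHz = 116 kHz
Total = 240 + 116 = 356 kHz

356


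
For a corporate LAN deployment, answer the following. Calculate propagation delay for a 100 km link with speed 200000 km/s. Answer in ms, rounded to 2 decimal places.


Given: distance = 100 km, speed = 200000 km/s
Delay = distance / speed = 100 / 200000 seconds
Delay in ms = 100 * 1000 / 200000
Delay = 0.5000 ms
Rounded to 2 dp = 0.50 ms

0.50


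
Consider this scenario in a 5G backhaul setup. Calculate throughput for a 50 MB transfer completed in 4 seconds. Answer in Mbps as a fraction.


Given: file = 50 MB, time = 4 s
File in Mb = 50 * 8 = 400 Mb
Throughput = 400 / 4 Mbps
Throughput = 100 Mbps

100


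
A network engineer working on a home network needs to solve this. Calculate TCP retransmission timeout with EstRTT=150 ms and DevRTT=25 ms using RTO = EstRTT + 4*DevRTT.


Given: EstRTT = 150 ms, DevRTT = 25 ms
Timeout = EstRTT + 4 * DevRTT
4 * DevRTT = 4 * 25 = 100
Timeout = 150 + 100 = 250 ms

250


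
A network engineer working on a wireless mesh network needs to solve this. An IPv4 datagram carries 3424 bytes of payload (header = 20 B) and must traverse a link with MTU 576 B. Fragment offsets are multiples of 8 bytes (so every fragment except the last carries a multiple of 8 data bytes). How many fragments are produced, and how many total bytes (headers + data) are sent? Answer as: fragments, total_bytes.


Max data per non-final fragment = floor((MTU - header)/8)*8 = floor((576 - 20)/8)*8 = floor(556/8)*8 = 552 B
Final fragment needs no 8-byte alignment: it can carry up to MTU - header = 556 B
Non-final fragments needed = ceil((payload - 556) / 552) = ceil(2868/552) = ceil(5.1957) = 6
Number of fragments = 6 + 1 = 7
Fragment sizes (data): 6 * 552 B + 112 B (last, 112 <= 556 OK)
Total bytes sent = payload + n_frags * header = 3424 + 7*20 = 3424 + 140 = 3564 B

7, 3564


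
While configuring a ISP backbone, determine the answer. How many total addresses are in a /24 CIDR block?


Given: CIDR prefix /24
Host bits = 32 - 24 = 8
Total addresses = 2^8 = 256

256


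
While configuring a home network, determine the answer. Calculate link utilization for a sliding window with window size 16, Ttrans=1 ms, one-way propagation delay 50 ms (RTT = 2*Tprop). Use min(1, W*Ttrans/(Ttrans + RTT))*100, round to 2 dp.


Given: W = 16, Ttrans = 1 ms, RTT = 100 ms (= 2 * Tprop, Tprop = 50 ms)
Cycle time = Ttrans + RTT = 1 + 100 = 101 ms (first packet sent until its ACK returns)
W * Ttrans = 16 * 1 = 16 ms of sending per cycle
W * Ttrans / (Ttrans + RTT) = 16 / 101 = 0.158416
U = min(1, 0.158416) = 0.158416
U% = 15.84%

15.84


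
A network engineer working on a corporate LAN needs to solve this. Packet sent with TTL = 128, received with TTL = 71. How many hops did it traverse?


Given: initial TTL = 128, received TTL = 71
Hops = initial TTL - received TTL
Hops = 128 - 71 = 57

57


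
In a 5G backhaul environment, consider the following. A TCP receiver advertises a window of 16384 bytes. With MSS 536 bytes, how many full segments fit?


Given: RWND = 16384 bytes, MSS = 536 bytes
Full segments = floor(RWND / MSS)
Full segments = floor(16384 / 536)
Full segments = floor(30.5672) = 30

30


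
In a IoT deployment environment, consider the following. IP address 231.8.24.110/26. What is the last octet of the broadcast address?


Given: IP = 231.8.24.110, prefix = /26
Host bits = 32 - 26 = 6
Network last octet = 110 AND mask = 64
Host part size = 2^6 - 1 = 63
Broadcast last octet = 64 OR 63 = 127

127


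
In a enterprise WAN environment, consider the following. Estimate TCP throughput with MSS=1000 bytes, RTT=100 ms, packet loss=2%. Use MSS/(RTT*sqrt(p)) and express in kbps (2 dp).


Given: MSS = 1000 bytes, RTT = 100 ms, loss = 2%
RTT in seconds = 100 / 1000 = 0.1
Loss rate = 2% = 0.02
sqrt(loss) = sqrt(0.02) = 0.141421356237
Throughput (bytes/s) = 1000 / (0.1 * 0.141421356237) = 70710.6781
Throughput (kbps) = 70710.6781 * 8 / 1000 = 565.685425 -> 565.69 kbps (2 dp)

565.69


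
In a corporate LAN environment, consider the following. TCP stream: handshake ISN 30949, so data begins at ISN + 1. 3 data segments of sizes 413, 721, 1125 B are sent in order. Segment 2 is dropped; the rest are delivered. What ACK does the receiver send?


SYN uses sequence number 30949; first data byte = ISN + 1 = 30950.
Segment 1: SEQ = 30950, len = 413 B, covers [30950, 31362]
Segment 2: SEQ = 31363, len = 721 B, covers [31363, 32083] [LOST]
Segment 3: SEQ = 32084, len = 1125 B, covers [32084, 33208]
In-order data received: bytes [30950, 31362] (segments 1..1).
Segment 2 missing -> gap begins at byte 31363; later segments buffered out of order.
Cumulative ACK = next expected in-order byte = 30950 + 413 = 31363

31363


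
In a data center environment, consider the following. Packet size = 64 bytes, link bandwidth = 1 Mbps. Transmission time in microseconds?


Given: packet = 64 bytes, bandwidth = 1 Mbps
Packet in bits = 64 * 8 = 512 bits
Bandwidth = 1 * 10^6 = 1000000 bps
Time = 512 / 1000000 seconds
Time in us = 512 * 10^6 / 1000000 = 512

512


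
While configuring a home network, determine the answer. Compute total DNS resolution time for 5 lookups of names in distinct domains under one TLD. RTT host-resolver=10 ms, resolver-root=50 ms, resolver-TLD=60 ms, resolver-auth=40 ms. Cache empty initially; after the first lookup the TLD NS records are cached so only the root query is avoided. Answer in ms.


Lookup 1 (cold cache): local + root + TLD + auth = 10 + 50 + 60 + 40 = 160 ms
Lookups 2..5 (TLD NS cached -> skip root; new domain -> still ask TLD and auth): local + TLD + auth = 10 + 60 + 40 = 110 ms each
Remaining 4 lookups: 4 * 110 = 440 ms
Total = 160 + 440 = 600 ms

600


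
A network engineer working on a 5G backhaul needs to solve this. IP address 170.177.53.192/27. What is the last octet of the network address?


Given: IP = 170.177.53.192, prefix = /27
Subnet mask = 255.255.255.224
Last octet of IP: 192
Last octet of mask: 224
Network last octet = 192 AND 224 = 192

192


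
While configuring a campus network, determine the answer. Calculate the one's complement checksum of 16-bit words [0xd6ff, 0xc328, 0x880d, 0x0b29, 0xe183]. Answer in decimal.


Given words: [0xd6ff, 0xc328, 0x880d, 0x0b29, 0xe183]
Step 1: Sum all words
Raw sum = 55039 + 49960 + 34829 + 2857 + 57731 = 200416
Step 2: Fold carry: (3808 + 3) = 3811
One's complement = ~3811 & 0xFFFF = 61724

61724


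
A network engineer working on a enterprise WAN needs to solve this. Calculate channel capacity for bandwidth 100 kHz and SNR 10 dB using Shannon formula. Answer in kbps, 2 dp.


Given: B = 100 kHz, SNR = 10 dB
SNR linear = 10^(10/10) = 10
1 + SNR = 11
log2(11) = 3.4594316186
C = 100 * 1000 * 3.4594316186 = 345943.1619 bps
C = 345.943162 kbps -> 345.94 kbps (2 dp)

345.94


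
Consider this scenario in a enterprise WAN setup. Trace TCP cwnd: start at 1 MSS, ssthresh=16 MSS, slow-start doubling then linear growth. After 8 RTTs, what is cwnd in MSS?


RTT 0: cwnd = 1 MSS (initial)
RTT 1: cwnd = 2 MSS (slow start, doubled)
RTT 2: cwnd = 4 MSS (slow start, doubled)
RTT 3: cwnd = 8 MSS (slow start, doubled)
RTT 4: cwnd = 16 MSS (slow start, doubled)
RTT 5: cwnd = 17 MSS (congestion avoidance, +1)
RTT 6: cwnd = 18 MSS (congestion avoidance, +1)
RTT 7: cwnd = 19 MSS (congestion avoidance, +1)
RTT 8: cwnd = 20 MSS (congestion avoidance, +1)

20


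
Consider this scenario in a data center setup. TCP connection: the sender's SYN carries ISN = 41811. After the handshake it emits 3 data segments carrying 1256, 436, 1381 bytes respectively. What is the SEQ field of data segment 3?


The SYN occupies sequence number ISN = 41811, so the first data byte is ISN + 1 = 41812.
SEQ of data segment i = (ISN + 1) + sum of payload sizes of segments 1..i-1.
Segment 1: SEQ = 41812, payload = 1256 bytes
Segment 2: SEQ = 43068, payload = 436 bytes
Segment 3: SEQ = 43504, payload = 1381 bytes
SEQ of segment 3 = 41812 + 1256 + 436 = 43504

43504


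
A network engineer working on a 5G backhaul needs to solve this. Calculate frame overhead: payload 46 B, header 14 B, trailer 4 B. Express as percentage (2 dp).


Given: payload = 46 B, header = 14 B, trailer = 4 B
Overhead bytes = header + trailer = 14 + 4 = 18
Total frame = payload + overhead = 46 + 18 = 64
Overhead % = 18 / 64 * 100 = 28.1250% -> 28.13% (2 dp)

28.13


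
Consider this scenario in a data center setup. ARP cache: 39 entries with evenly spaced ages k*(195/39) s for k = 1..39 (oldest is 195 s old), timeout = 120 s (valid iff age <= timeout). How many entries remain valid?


Ages are k * 195/39 s for k = 1..39 (spacing = 5.0000 s).
Entry k is valid iff k * 195/39 <= 120 iff k <= 39 * 120 / 195 = 24.0000
n_valid = floor(24.0000) = 24
(n_stale = 39 - 24 = 15)

24


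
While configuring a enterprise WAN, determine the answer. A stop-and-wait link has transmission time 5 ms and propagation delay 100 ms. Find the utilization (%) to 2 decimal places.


Given: Ttrans = 5 ms, Tprop = 100 ms
RTT = 2 * Tprop = 2 * 100 = 200 ms
U = Ttrans / (Ttrans + RTT)
U = 5 / (5 + 200)
U = 5 / 205 = 0.02439
U% = 2.44%

2.44


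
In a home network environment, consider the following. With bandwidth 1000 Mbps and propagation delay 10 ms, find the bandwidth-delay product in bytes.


Given: bandwidth = 1000 Mbps, delay = 10 ms
BDP in bits = 1000 * 10^6 * 10 / 1000
BDP in bits = 10000000
BDP in bytes = 10000000 / 8 = 1250000

1250000


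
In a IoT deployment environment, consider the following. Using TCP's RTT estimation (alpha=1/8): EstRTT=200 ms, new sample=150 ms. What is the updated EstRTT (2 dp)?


Given: EstRTT = 200 ms, SampleRTT = 150 ms, alpha = 1/8
New EstRTT = (1 - alpha) * EstRTT + alpha * SampleRTT
(7/8) * 200 = 175
(1/8) * 150 = 18.75
New EstRTT = 175 + 18.75 = 193.75 ms -> 193.75 ms (2 dp)

193.75


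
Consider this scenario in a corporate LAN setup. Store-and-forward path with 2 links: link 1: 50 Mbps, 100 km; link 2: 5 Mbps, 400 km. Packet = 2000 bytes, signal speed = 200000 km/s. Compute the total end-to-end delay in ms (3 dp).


Packet = 2000 bytes = 16000 bits. Store-and-forward: sum (t_trans + t_prop) per link.
Link 1: t_trans = 16000/(50*10^6) s = 0.3200 ms; t_prop = 100/200000 s = 0.5000 ms; subtotal = 0.8200 ms
Link 2: t_trans = 16000/(5*10^6) s = 3.2000 ms; t_prop = 400/200000 s = 2.0000 ms; subtotal = 5.2000 ms
End-to-end = 0.8200 + 5.2000 = 6.0200 ms -> 6.020 ms (3 dp)

6.020


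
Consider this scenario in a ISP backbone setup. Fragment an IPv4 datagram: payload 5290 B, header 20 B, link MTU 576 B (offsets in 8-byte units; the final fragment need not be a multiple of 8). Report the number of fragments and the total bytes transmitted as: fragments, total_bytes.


Max data per non-final fragment = floor((MTU - header)/8)*8 = floor((576 - 20)/8)*8 = floor(556/8)*8 = 552 B
Final fragment needs no 8-byte alignment: it can carry up to MTU - header = 556 B
Non-final fragments needed = ceil((payload - 556) / 552) = ceil(4734/552) = ceil(8.5761) = 9
Number of fragments = 9 + 1 = 10
Fragment sizes (data): 9 * 552 B + 322 B (last, 322 <= 556 OK)
Total bytes sent = payload + n_frags * header = 5290 + 10*20 = 5290 + 200 = 5490 B

10, 5490


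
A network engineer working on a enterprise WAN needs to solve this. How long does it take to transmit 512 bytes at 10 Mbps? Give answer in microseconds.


Given: packet = 512 bytes, bandwidth = 10 Mbps
Packet in bits = 512 * 8 = 4096 bits
Bandwidth = 10 * 10^6 = 10000000 bps
Time = 4096 / 10000000 seconds
Time in us = 4096 * 10^6 / 10000000 = 409.6

409.6


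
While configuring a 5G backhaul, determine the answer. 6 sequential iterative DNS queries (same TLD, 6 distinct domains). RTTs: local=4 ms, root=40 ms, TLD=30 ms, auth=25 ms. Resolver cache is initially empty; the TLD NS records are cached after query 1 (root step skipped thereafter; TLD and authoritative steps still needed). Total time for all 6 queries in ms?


Lookup 1 (cold cache): local + root + TLD + auth = 4 + 40 + 30 + 25 = 99 ms
Lookups 2..6 (TLD NS cached -> skip root; new domain -> still ask TLD and auth): local + TLD + auth = 4 + 30 + 25 = 59 ms each
Remaining 5 lookups: 5 * 59 = 295 ms
Total = 99 + 295 = 394 ms

394


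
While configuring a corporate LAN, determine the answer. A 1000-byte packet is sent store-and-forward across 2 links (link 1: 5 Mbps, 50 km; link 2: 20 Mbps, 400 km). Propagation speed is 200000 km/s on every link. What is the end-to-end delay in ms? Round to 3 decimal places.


Packet = 1000 bytes = 8000 bits. Store-and-forward: sum (t_trans + t_prop) per link.
Link 1: t_trans = 8000/(5*10^6) s = 1.6000 ms; t_prop = 50/200000 s = 0.2500 ms; subtotal = 1.8500 ms
Link 2: t_trans = 8000/(20*10^6) s = 0.4000 ms; t_prop = 400/200000 s = 2.0000 ms; subtotal = 2.4000 ms
End-to-end = 1.8500 + 2.4000 = 4.2500 ms -> 4.250 ms (3 dp)

4.250


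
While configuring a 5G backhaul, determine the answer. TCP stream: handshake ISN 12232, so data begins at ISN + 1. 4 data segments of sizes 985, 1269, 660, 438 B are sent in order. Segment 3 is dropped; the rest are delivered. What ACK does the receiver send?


SYN uses sequence number 12232; first data byte = ISN + 1 = 12233.
Segment 1: SEQ = 12233, len = 985 B, covers [12233, 13217]
Segment 2: SEQ = 13218, len = 1269 B, covers [13218, 14486]
Segment 3: SEQ = 14487, len = 660 B, covers [14487, 15146] [LOST]
Segment 4: SEQ = 15147, len = 438 B, covers [15147, 15584]
In-order data received: bytes [12233, 14486] (segments 1..2).
Segment 3 missing -> gap begins at byte 14487; later segments buffered out of order.
Cumulative ACK = next expected in-order byte = 12233 + 985 + 1269 = 14487

14487


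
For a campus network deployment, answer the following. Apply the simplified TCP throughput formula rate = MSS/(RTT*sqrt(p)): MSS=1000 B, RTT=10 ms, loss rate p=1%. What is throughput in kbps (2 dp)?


Given: MSS = 1000 bytes, RTT = 10 ms, loss = 1%
RTT in seconds = 10 / 1000 = 0.01
Loss rate = 1% = 0.01
sqrt(loss) = sqrt(0.01) = 0.1
Throughput (bytes/s) = 1000 / (0.01 * 0.1) = 1000000.0000
Throughput (kbps) = 1000000.0000 * 8 / 1000 = 8000.000000 -> 8000.00 kbps (2 dp)

8000.00


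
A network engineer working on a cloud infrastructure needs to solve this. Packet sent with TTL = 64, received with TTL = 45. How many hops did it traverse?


Given: initial TTL = 64, received TTL = 45
Hops = initial TTL - received TTL
Hops = 64 - 45 = 19

19


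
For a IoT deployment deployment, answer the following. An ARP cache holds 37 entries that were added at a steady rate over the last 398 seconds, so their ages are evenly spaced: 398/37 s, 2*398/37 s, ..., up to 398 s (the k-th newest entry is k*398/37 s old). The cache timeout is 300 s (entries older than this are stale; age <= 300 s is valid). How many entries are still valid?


Ages are k * 398/37 s for k = 1..37 (spacing = 10.7568 s).
Entry k is valid iff k * 398/37 <= 300 iff k <= 37 * 300 / 398 = 27.8894
n_valid = floor(27.8894) = 27
(n_stale = 37 - 27 = 10)

27


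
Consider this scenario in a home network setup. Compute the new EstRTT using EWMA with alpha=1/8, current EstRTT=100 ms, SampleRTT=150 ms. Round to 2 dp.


Given: EstRTT = 100 ms, SampleRTT = 150 ms, alpha = 1/8
New EstRTT = (1 - alpha) * EstRTT + alpha * SampleRTT
(7/8) * 100 = 87.5
(1/8) * 150 = 18.75
New EstRTT = 87.5 + 18.75 = 106.25 ms -> 106.25 ms (2 dp)

106.25


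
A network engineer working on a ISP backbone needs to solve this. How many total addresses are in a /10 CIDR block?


Given: CIDR prefix /10
Host bits = 32 - 10 = 22
Total addresses = 2^22 = 4194304

4194304


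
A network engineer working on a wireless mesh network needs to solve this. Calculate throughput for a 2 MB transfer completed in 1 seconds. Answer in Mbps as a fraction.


Given: file = 2 MB, time = 1 s
File in Mb = 2 * 8 = 16 Mb
Throughput = 16 / 1 Mbps
Throughput = 16 Mbps

16


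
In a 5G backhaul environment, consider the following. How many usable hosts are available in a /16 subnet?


Given: subnet mask /16
Host bits = 32 - 16 = 16
Total addresses = 2^16 = 65536
Usable hosts = 65536 - 2 (network + broadcast) = 65534

65534


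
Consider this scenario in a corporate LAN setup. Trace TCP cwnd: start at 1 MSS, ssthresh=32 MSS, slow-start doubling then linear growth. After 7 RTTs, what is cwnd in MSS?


RTT 0: cwnd = 1 MSS (initial)
RTT 1: cwnd = 2 MSS (slow start, doubled)
RTT 2: cwnd = 4 MSS (slow start, doubled)
RTT 3: cwnd = 8 MSS (slow start, doubled)
RTT 4: cwnd = 16 MSS (slow start, doubled)
RTT 5: cwnd = 32 MSS (slow start, doubled)
RTT 6: cwnd = 33 MSS (congestion avoidance, +1)
RTT 7: cwnd = 34 MSS (congestion avoidance, +1)

34


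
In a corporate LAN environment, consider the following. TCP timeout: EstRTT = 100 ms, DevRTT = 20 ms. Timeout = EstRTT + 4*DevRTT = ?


Given: EstRTT = 100 ms, DevRTT = 20 ms
Timeout = EstRTT + 4 * DevRTT
4 * DevRTT = 4 * 20 = 80
Timeout = 100 + 80 = 180 ms

180


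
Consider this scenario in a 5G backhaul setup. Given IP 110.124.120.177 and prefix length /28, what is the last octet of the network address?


Given: IP = 110.124.120.177, prefix = /28
Subnet mask = 255.255.255.240
Last octet of IP: 177
Last octet of mask: 240
Network last octet = 177 AND 240 = 176

176


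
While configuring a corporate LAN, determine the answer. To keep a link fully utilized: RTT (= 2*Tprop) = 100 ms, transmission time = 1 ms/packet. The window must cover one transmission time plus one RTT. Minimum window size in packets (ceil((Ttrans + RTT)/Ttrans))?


Given: Ttrans = 1 ms, RTT = 100 ms (= 2 * Tprop, Tprop = 50 ms)
Time until first ACK returns = Ttrans + RTT = 1 + 100 = 101 ms
Need W * Ttrans >= Ttrans + RTT  ->  W >= (Ttrans + RTT) / Ttrans
(Ttrans + RTT) / Ttrans = 101 / 1 = 101
W_min = ceil(101) = 101

101


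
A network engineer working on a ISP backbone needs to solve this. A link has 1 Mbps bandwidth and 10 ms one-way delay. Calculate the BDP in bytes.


Given: bandwidth = 1 Mbps, delay = 10 ms
BDP in bits = 1 * 10^6 * 10 / 1000
BDP in bits = 10000
BDP in bytes = 10000 / 8 = 1250

1250


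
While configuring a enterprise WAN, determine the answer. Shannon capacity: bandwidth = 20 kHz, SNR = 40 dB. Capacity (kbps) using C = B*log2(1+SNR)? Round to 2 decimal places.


Given: B = 20 kHz, SNR = 40 dB
SNR linear = 10^(40/10) = 10000
1 + SNR = 10001
log2(10001) = 13.2878566418
C = 20 * 1000 * 13.2878566418 = 265757.1328 bps
C = 265.757133 kbps -> 265.76 kbps (2 dp)

265.76


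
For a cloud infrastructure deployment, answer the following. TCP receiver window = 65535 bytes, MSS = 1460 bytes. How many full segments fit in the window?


Given: RWND = 65535 bytes, MSS = 1460 bytes
Full segments = floor(RWND / MSS)
Full segments = floor(65535 / 1460)
Full segments = floor(44.887) = 44

44


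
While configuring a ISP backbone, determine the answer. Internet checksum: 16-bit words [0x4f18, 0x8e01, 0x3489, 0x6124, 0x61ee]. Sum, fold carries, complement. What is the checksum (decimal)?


Given words: [0x4f18, 0x8e01, 0x3489, 0x6124, 0x61ee]
Step 1: Sum all words
Raw sum = 20248 + 36353 + 13449 + 24868 + 25070 = 119988
Step 2: Fold carry: (54452 + 1) = 54453
One's complement = ~54453 & 0xFFFF = 11082

11082


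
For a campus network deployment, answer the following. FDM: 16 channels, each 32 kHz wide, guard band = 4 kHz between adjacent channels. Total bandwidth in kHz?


Given: 16 channels, 32 kHz each, guard = 4 kHz
Channel bandwidth = 16 * 32 = 512 kHz
Guard bands = 15 gaps * 4 kHz = 60 kHz
Total = 512 + 60 = 572 kHz

572


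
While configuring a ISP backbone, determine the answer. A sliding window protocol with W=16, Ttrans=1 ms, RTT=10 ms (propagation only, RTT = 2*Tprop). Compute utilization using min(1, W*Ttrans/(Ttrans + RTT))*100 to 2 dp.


Given: W = 16, Ttrans = 1 ms, RTT = 10 ms (= 2 * Tprop, Tprop = 5 ms)
Cycle time = Ttrans + RTT = 1 + 10 = 11 ms (first packet sent until its ACK returns)
W * Ttrans = 16 * 1 = 16 ms of sending per cycle
W * Ttrans / (Ttrans + RTT) = 16 / 11 = 1.454545
U = min(1, 1.454545) = 1.000000
U% = 100.00%

100.00


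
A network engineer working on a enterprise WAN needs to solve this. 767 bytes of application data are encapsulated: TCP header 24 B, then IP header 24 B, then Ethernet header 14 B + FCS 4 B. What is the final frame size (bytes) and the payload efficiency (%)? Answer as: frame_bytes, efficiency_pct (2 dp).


TCP segment = 767 + 24 = 791 B
IP packet = 791 + 24 = 815 B
Ethernet frame = 815 + 14 + 4 = 833 B
Efficiency = app / frame = 767 / 833 = 0.920768 = 92.0768% -> 92.08% (2 dp)

833, 92.08


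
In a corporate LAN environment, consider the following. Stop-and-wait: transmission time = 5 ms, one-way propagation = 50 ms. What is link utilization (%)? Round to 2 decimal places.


Given: Ttrans = 5 ms, Tprop = 50 ms
RTT = 2 * Tprop = 2 * 50 = 100 ms
U = Ttrans / (Ttrans + RTT)
U = 5 / (5 + 100)
U = 5 / 105 = 0.047619
U% = 4.76%

4.76


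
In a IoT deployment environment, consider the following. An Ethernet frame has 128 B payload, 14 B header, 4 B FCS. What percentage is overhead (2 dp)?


Given: payload = 128 B, header = 14 B, trailer = 4 B
Overhead bytes = header + trailer = 14 + 4 = 18
Total frame = payload + overhead = 128 + 18 = 146
Overhead % = 18 / 146 * 100 = 12.3288% -> 12.33% (2 dp)

12.33


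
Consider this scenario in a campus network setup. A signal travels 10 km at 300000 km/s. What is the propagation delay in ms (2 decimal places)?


Given: distance = 10 km, speed = 300000 km/s
Delay = distance / speed = 10 / 300000 seconds
Delay in ms = 10 * 1000 / 300000
Delay = 0.0333 ms
Rounded to 2 dp = 0.03 ms

0.03


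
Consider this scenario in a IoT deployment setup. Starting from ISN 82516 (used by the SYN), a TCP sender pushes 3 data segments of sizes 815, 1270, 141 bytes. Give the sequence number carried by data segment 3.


The SYN occupies sequence number ISN = 82516, so the first data byte is ISN + 1 = 82517.
SEQ of data segment i = (ISN + 1) + sum of payload sizes of segments 1..i-1.
Segment 1: SEQ = 82517, payload = 815 bytes
Segment 2: SEQ = 83332, payload = 1270 bytes
Segment 3: SEQ = 84602, payload = 141 bytes
SEQ of segment 3 = 82517 + 815 + 1270 = 84602

84602


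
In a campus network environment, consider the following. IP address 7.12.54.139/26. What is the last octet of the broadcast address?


Given: IP = 7.12.54.139, prefix = /26
Host bits = 32 - 26 = 6
Network last octet = 139 AND mask = 128
Host part size = 2^6 - 1 = 63
Broadcast last octet = 128 OR 63 = 191

191


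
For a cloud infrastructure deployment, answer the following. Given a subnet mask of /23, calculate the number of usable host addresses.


Given: subnet mask /23
Host bits = 32 - 23 = 9
Total addresses = 2^9 = 512
Usable hosts = 512 - 2 (network + broadcast) = 510

510


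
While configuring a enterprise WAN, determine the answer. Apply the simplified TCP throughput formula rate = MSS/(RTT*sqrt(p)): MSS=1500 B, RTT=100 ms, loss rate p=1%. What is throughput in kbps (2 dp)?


Given: MSS = 1500 bytes, RTT = 100 ms, loss = 1%
RTT in seconds = 100 / 1000 = 0.1
Loss rate = 1% = 0.01
sqrt(loss) = sqrt(0.01) = 0.1
Throughput (bytes/s) = 1500 / (0.1 * 0.1) = 150000.0000
Throughput (kbps) = 150000.0000 * 8 / 1000 = 1200.000000 -> 1200.00 kbps (2 dp)

1200.00


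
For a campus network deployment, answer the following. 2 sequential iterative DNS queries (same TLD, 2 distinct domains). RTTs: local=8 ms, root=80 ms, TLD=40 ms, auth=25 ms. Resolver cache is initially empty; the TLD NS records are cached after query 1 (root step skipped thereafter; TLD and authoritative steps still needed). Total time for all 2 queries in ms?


Lookup 1 (cold cache): local + root + TLD + auth = 8 + 80 + 40 + 25 = 153 ms
Lookups 2..2 (TLD NS cached -> skip root; new domain -> still ask TLD and auth): local + TLD + auth = 8 + 40 + 25 = 73 ms each
Remaining 1 lookups: 1 * 73 = 73 ms
Total = 153 + 73 = 226 ms

226


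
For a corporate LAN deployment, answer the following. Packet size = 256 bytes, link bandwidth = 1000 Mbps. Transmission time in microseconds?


Given: packet = 256 bytes, bandwidth = 1000 Mbps
Packet in bits = 256 * 8 = 2048 bits
Bandwidth = 1000 * 10^6 = 1000000000 bps
Time = 2048 / 1000000000 seconds
Time in us = 2048 * 10^6 / 1000000000 = 2.048

2.048


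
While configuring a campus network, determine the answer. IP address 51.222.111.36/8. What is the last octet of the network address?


Given: IP = 51.222.111.36, prefix = /8
Subnet mask = 255.0.0.0
Last octet of IP: 36
Last octet of mask: 0
Network last octet = 36 AND 0 = 0

0


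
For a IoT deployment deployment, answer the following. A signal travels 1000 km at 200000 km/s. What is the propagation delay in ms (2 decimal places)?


Given: distance = 1000 km, speed = 200000 km/s
Delay = distance / speed = 1000 / 200000 seconds
Delay in ms = 1000 * 1000 / 200000
Delay = 5.0000 ms
Rounded to 2 dp = 5.00 ms

5.00


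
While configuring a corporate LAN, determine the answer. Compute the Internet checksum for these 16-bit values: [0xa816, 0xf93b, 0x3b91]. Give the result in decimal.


Given words: [0xa816, 0xf93b, 0x3b91]
Step 1: Sum all words
Raw sum = 43030 + 63803 + 15249 = 122082
Step 2: Fold carry: (56546 + 1) = 56547
One's complement = ~56547 & 0xFFFF = 8988

8988


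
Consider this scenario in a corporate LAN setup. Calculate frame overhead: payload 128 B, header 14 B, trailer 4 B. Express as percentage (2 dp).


Given: payload = 128 B, header = 14 B, trailer = 4 B
Overhead bytes = header + trailer = 14 + 4 = 18
Total frame = payload + overhead = 128 + 18 = 146
Overhead % = 18 / 146 * 100 = 12.3288% -> 12.33% (2 dp)

12.33


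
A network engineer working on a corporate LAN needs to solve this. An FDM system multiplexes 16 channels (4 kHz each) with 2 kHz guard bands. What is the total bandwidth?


Given: 16 channels, 4 kHz each, guard = 2 kHz
Channel bandwidth = 16 * 4 = 64 kHz
Guard bands = 15 gaps * 2 kHz = 30 kHz
Total = 64 + 30 = 94 kHz

94


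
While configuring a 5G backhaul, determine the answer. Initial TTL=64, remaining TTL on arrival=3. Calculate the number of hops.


Given: initial TTL = 64, received TTL = 3
Hops = initial TTL - received TTL
Hops = 64 - 3 = 61

61


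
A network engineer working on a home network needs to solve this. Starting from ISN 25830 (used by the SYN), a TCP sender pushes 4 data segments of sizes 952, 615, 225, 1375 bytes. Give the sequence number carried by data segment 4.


The SYN occupies sequence number ISN = 25830, so the first data byte is ISN + 1 = 25831.
SEQ of data segment i = (ISN + 1) + sum of payload sizes of segments 1..i-1.
Segment 1: SEQ = 25831, payload = 952 bytes
Segment 2: SEQ = 26783, payload = 615 bytes
Segment 3: SEQ = 27398, payload = 225 bytes
Segment 4: SEQ = 27623, payload = 1375 bytes
SEQ of segment 4 = 25831 + 952 + 615 + 225 = 27623

27623


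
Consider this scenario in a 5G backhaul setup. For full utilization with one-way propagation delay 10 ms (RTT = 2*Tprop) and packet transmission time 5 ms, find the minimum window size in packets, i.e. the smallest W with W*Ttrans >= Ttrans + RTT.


Given: Ttrans = 5 ms, RTT = 20 ms (= 2 * Tprop, Tprop = 10 ms)
Time until first ACK returns = Ttrans + RTT = 5 + 20 = 25 ms
Need W * Ttrans >= Ttrans + RTT  ->  W >= (Ttrans + RTT) / Ttrans
(Ttrans + RTT) / Ttrans = 25 / 5 = 5
W_min = ceil(5) = 5

5


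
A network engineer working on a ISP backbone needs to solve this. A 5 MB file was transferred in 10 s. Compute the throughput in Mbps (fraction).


Given: file = 5 MB, time = 10 s
File in Mb = 5 * 8 = 40 Mb
Throughput = 40 / 10 Mbps
Throughput = 4 Mbps

4


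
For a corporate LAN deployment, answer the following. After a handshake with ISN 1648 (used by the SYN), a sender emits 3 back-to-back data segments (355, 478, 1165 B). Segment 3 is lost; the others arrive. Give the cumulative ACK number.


SYN uses sequence number 1648; first data byte = ISN + 1 = 1649.
Segment 1: SEQ = 1649, len = 355 B, covers [1649, 2003]
Segment 2: SEQ = 2004, len = 478 B, covers [2004, 2481]
Segment 3: SEQ = 2482, len = 1165 B, covers [2482, 3646] [LOST]
In-order data received: bytes [1649, 2481] (segments 1..2).
Segment 3 missing -> gap begins at byte 2482.
Cumulative ACK = next expected in-order byte = 1649 + 355 + 478 = 2482

2482


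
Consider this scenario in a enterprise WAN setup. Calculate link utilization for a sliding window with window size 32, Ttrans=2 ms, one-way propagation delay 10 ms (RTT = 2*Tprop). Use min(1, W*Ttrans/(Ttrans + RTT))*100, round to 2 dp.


Given: W = 32, Ttrans = 2 ms, RTT = 20 ms (= 2 * Tprop, Tprop = 10 ms)
Cycle time = Ttrans + RTT = 2 + 20 = 22 ms (first packet sent until its ACK returns)
W * Ttrans = 32 * 2 = 64 ms of sending per cycle
W * Ttrans / (Ttrans + RTT) = 64 / 22 = 2.909091
U = min(1, 2.909091) = 1.000000
U% = 100.00%

100.00


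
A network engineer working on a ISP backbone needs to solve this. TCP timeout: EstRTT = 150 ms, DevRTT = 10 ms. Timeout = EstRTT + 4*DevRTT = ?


Given: EstRTT = 150 ms, DevRTT = 10 ms
Timeout = EstRTT + 4 * DevRTT
4 * DevRTT = 4 * 10 = 40
Timeout = 150 + 40 = 190 ms

190


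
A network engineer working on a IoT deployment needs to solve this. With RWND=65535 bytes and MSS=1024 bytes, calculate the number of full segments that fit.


Given: RWND = 65535 bytes, MSS = 1024 bytes
Full segments = floor(RWND / MSS)
Full segments = floor(65535 / 1024)
Full segments = floor(63.999) = 63

63
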